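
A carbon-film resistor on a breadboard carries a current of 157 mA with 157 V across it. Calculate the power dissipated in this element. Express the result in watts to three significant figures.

V and I are known directly — P = V I, no intermediate step needed.
P = 157 V × 0.1570 A = 24.65 W

24.6 W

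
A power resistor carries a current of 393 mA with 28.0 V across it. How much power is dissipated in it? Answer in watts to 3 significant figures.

11.0 W

With V and I both given, power follows immediately from P = V I.
P = 28.0 V × 0.3930 A = 11.00 W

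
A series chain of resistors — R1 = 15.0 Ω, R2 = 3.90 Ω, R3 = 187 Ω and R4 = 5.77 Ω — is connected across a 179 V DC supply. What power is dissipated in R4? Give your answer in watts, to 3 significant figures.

In a series string the same current flows through every resistor — find that current, then P = I²R for the one we want.
R_total = 15.0 + 3.90 + 187 + 5.77 = 211.7 Ω
I = V / R_total = 179 / 211.7 = 0.8457 A
P_R4 = I² × R4 = (0.8457)² × 5.77 = 4.126 W

4.13 W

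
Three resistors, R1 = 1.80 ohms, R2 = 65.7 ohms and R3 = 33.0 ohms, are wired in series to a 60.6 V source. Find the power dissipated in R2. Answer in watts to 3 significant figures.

Since the resistors are in series they all carry the loop current I = V/R_total; the power in any one is I²R.
R_total = 1.80 + 65.7 + 33.0 = 100.5 Ω
I = V / R_total = 60.6 / 100.5 = 0.6030 A
P_R2 = I² × R2 = (0.6030)² × 65.7 = 23.89 W

23.9 W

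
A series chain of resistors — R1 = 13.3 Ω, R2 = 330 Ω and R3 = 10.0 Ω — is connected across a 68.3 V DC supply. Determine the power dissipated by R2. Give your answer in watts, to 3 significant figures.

12.3 W

In a series string the same current flows through every resistor — find that current, then P = I²R for the one we want.
R_total = 13.3 + 330 + 10.0 = 353.3 Ω
I = V / R_total = 68.3 / 353.3 = 0.1933 A
P_R2 = I² × R2 = (0.1933)² × 330 = 12.33 W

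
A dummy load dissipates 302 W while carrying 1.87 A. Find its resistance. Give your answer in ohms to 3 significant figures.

The two known quantities fix the third via R = P / I².
R = 302 / (1.870)² = 86.36 Ω

86.4 Ω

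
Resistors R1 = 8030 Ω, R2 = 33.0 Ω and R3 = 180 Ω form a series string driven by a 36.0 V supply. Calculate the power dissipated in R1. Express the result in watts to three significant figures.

Since the resistors are in series they all carry the loop current I = V/R_total; the power in any one is I²R.
R_total = 8030 + 33.0 + 180 = 8243 Ω
I = V / R_total = 36.0 / 8243 = 0.004367 A
P_R1 = I² × R1 = (0.004367)² × 8030 = 0.1532 W

0.153 W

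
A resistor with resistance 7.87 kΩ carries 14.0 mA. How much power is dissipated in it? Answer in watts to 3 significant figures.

1.54 W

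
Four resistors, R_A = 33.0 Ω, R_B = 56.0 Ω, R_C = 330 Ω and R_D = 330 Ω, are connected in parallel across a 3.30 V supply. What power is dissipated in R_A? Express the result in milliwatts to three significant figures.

The supply voltage appears across each parallel branch — just use P = V²/R_A.
P_R_A = V² / R_A = (3.30)² / 33.0 Ω = 0.3300 W

330 mW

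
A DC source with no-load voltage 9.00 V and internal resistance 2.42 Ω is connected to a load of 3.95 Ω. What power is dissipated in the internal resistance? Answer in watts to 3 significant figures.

The source's internal resistance is just another series element carrying I; its dissipation is I²r.
I = ε / (r + R) = 9.00 / (2.42 + 3.95) = 1.413 A
P_int = I² r = (1.413)² × 2.42 = 4.831 W

4.83 W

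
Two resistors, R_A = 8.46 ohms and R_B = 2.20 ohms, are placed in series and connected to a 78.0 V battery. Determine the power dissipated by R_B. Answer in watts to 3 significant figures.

Since the resistors are in series they all carry the loop current I = V/R_total; the power in any one is I²R.
R_total = 8.46 + 2.20 = 10.66 Ω
I = V / R_total = 78.0 / 10.66 = 7.317 A
P_R_B = I² × R_B = (7.317)² × 2.20 = 117.8 W

118 W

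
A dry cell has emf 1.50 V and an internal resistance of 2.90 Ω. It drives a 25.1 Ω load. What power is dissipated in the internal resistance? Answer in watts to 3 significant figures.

The source's internal resistance is just another series element carrying I; its dissipation is I²r.
I = ε / (r + R) = 1.50 / (2.90 + 25.1) = 0.05357 A
P_int = I² r = (0.05357)² × 2.90 = 0.008323 W

0.00832 W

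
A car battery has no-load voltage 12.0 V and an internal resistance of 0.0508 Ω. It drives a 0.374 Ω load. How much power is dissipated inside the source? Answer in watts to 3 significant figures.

r is in series with the load, so it carries the full circuit current — the loss in it is I²r.
I = ε / (r + R) = 12.0 / (0.0508 + 0.374) = 28.25 A
P_int = I² r = (28.25)² × 0.0508 = 40.54 W

40.5 W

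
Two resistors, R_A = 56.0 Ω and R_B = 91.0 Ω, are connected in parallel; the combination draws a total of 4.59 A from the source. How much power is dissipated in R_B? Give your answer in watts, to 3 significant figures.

Only the total current is stated, so first find the parallel equivalent to get the voltage across the combination.
1/R_eq = 1/56.0 + 1/91.0 ⇒ R_eq = 34.67 Ω
V = I_total × R_eq = 4.590 × 34.67 = 159.1 V
P_R_B = V² / R_B = (159.1)² / 91.0 = 278.2 W

278 W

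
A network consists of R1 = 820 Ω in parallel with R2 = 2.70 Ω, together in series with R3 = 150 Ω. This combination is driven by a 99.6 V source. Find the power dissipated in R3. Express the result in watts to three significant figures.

First find R_p for the parallel pair, then treat R_p + R3 as a series loop.
R_p = (820×2.70)/(820+2.70) = 2.691 Ω
R_total = R_p + 150 = 2.691 + 150 = 152.7 Ω
I = V / R_total = 99.6 / 152.7 = 0.6523 A
All the supply current flows through R3; use P = I²R3.
P_R3 = (0.6523)² × 150 = 63.82 W

63.8 W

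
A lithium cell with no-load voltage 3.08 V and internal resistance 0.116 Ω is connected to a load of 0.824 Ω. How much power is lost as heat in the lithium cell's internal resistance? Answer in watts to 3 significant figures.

1.25 W

The source's internal resistance is just another series element carrying I; its dissipation is I²r.
I = ε / (r + R) = 3.08 / (0.116 + 0.824) = 3.277 A
P_int = I² r = (3.277)² × 0.116 = 1.245 W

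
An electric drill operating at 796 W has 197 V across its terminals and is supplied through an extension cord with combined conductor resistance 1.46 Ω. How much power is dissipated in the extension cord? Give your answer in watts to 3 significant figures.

Only the current and the line resistance are needed for the I²R loss.
I = P / V = 796 / 197 = 4.041 A through the extension cord.
P_line = I² R_line = (4.041)² × 1.46 = 23.84 W

23.8 W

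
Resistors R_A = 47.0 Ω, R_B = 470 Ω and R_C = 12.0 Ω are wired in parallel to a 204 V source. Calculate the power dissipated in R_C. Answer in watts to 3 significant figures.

Every branch has 204 V across it, so for R_C the power is simply V²/R.
P_R_C = V² / R_C = (204)² / 12.0 Ω = 3468 W

3470 W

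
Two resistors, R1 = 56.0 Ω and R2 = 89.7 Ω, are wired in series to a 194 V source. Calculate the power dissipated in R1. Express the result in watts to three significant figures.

99.3 W

In a series string the same current flows through every resistor — find that current, then P = I²R for the one we want.
R_total = 56.0 + 89.7 = 145.7 Ω
I = V / R_total = 194 / 145.7 = 1.332 A
P_R1 = I² × R1 = (1.332)² × 56.0 = 99.28 W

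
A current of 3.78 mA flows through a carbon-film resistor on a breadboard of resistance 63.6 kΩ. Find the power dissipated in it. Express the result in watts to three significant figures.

0.909 W

Current and resistance are given, so P = I²R is the direct form.
P = (0.003780 A)² × 63600 Ω = 0.9087 W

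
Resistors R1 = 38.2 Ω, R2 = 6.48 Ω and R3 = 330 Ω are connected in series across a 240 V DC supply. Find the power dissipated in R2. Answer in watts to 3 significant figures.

2.66 W

Series elements share the same current, so find I first, then use P = I²R.
R_total = 38.2 + 6.48 + 330 = 374.7 Ω
I = V / R_total = 240 / 374.7 = 0.6405 A
P_R2 = I² × R2 = (0.6405)² × 6.48 = 2.659 W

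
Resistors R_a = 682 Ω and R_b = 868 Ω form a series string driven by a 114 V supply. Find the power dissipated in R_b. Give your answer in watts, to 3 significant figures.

4.70 W

Every series element carries the same I. Get I from the total resistance, then P = I² × R_b.
R_total = 682 + 868 = 1550 Ω
I = V / R_total = 114 / 1550 = 0.07355 A
P_R_b = I² × R_b = (0.07355)² × 868 = 4.695 W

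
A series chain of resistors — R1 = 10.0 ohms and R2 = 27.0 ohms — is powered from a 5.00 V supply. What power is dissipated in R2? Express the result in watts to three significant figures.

Since the resistors are in series they all carry the loop current I = V/R_total; the power in any one is I²R.
R_total = 10.0 + 27.0 = 37.00 Ω
I = V / R_total = 5.00 / 37.00 = 0.1351 A
P_R2 = I² × R2 = (0.1351)² × 27.0 = 0.4931 W

0.493 W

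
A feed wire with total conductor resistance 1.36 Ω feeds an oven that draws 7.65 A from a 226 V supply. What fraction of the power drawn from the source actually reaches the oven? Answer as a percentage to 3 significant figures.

95.4 %

The feed wire carries the full 7.65 A.
P_line = I² R_line = (7.650)² × 1.36 = 79.59 W
P_source = V I = 226 × 7.650 = 1729 W; P_load = 1649 W
η = P_load / P_source = 1649 / 1729 = 0.9540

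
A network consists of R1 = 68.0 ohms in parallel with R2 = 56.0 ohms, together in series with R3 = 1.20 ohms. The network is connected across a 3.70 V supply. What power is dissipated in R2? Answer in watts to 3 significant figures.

Combine R1 and R2 into their parallel equivalent first, reducing the network to two series resistors.
R_p = (68.0×56.0)/(68.0+56.0) = 30.71 Ω
R_total = R_p + 1.20 = 30.71 + 1.20 = 31.91 Ω
I = V / R_total = 3.70 / 31.91 = 0.1160 A
Voltage across the parallel pair: V_p = I × R_p = 0.1160 × 30.71 = 3.561 V
Use P = V²/R for R2 with V = V_p.
P_R2 = (3.561)² / 56.0 = 0.2264 W

0.226 W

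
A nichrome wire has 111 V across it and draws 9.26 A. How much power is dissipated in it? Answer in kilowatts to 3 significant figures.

1.03 kW

Since both terminal voltage and current are stated, P = V I gives the power in one step.
P = 111 V × 9.260 A = 1028 W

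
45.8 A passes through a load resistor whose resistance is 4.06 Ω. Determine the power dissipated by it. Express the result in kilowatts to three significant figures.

Current and resistance are given, so P = I²R is the direct form.
P = (45.80 A)² × 4.06 Ω = 8516 W

8.52 kW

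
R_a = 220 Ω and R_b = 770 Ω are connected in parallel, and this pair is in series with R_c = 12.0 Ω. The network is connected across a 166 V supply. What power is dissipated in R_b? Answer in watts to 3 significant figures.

31.3 W

Reduce the parallel combination to a single R_p; the circuit then becomes R_p in series with the remaining resistor.
R_p = (220×770)/(220+770) = 171.1 Ω
R_total = R_p + 12.0 = 171.1 + 12.0 = 183.1 Ω
I = V / R_total = 166 / 183.1 = 0.9066 A
Voltage across the parallel pair: V_p = I × R_p = 0.9066 × 171.1 = 155.1 V
Use P = V²/R for R_b with V = V_p.
P_R_b = (155.1)² / 770 = 31.25 W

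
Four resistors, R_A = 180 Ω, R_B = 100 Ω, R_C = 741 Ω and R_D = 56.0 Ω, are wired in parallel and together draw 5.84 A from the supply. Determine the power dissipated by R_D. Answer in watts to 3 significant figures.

504 W

Only the total current is stated, so first find the parallel equivalent to get the voltage across the combination.
1/R_eq = 1/180 + 1/100 + 1/741 + 1/56.0 ⇒ R_eq = 28.77 Ω
V = I_total × R_eq = 5.840 × 28.77 = 168.0 V
P_R_D = V² / R_D = (168.0)² / 56.0 = 504.0 W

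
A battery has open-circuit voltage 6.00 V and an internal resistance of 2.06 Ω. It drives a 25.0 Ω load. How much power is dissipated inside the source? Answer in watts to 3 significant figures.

The internal resistance carries the same current as the load; P_int = I²r.
I = ε / (r + R) = 6.00 / (2.06 + 25.0) = 0.2217 A
P_int = I² r = (0.2217)² × 2.06 = 0.1013 W

0.101 W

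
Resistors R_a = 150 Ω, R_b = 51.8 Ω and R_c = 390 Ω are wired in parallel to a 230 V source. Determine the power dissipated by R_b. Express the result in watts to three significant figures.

Parallel branches share the same voltage; P = V²/R gives the branch power in one step.
P_R_b = V² / R_b = (230)² / 51.8 Ω = 1021 W

1020 W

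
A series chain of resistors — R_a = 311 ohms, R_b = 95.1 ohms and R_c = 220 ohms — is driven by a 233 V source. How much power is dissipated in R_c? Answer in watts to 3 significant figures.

30.5 W

In a series string the same current flows through every resistor — find that current, then P = I²R for the one we want.
R_total = 311 + 95.1 + 220 = 626.1 Ω
I = V / R_total = 233 / 626.1 = 0.3721 A
P_R_c = I² × R_c = (0.3721)² × 220 = 30.47 W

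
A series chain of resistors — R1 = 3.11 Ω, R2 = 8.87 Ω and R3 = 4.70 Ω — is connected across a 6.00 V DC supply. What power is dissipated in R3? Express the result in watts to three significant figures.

0.608 W

Every series element carries the same I. Get I from the total resistance, then P = I² × R3.
R_total = 3.11 + 8.87 + 4.70 = 16.68 Ω
I = V / R_total = 6.00 / 16.68 = 0.3597 A
P_R3 = I² × R3 = (0.3597)² × 4.70 = 0.6081 W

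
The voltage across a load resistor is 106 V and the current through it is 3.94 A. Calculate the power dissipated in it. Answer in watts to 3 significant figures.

With V and I both given, power follows immediately from P = V I.
P = 106 V × 3.940 A = 417.6 W

418 W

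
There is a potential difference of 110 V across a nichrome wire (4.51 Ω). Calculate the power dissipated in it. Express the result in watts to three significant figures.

With V across and R both known, P = V²/R gives the dissipation directly.
P = (110 V)² / 4.51 Ω = 2683 W

2680 W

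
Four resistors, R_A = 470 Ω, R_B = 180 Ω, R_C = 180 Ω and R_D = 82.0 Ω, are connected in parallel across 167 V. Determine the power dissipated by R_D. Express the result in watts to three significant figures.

340 W

Parallel branches share the same voltage; P = V²/R gives the branch power in one step.
P_R_D = V² / R_D = (167)² / 82.0 Ω = 340.1 W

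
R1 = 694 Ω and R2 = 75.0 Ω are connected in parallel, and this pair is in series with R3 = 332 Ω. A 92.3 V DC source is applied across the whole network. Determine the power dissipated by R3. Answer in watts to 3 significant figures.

17.7 W

First find R_p for the parallel pair, then treat R_p + R3 as a series loop.
R_p = (694×75.0)/(694+75.0) = 67.69 Ω
R_total = R_p + 332 = 67.69 + 332 = 399.7 Ω
I = V / R_total = 92.3 / 399.7 = 0.2309 A
All the supply current flows through R3; use P = I²R3.
P_R3 = (0.2309)² × 332 = 17.71 W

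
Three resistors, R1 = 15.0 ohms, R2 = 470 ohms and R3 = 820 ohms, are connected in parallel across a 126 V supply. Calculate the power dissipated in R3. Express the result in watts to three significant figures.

19.4 W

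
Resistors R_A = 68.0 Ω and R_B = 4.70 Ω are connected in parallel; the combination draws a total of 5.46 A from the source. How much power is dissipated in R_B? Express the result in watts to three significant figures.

Parallel branches share V, not I — compute V via R_eq, then use V²/R for the target branch.
1/R_eq = 1/68.0 + 1/4.70 ⇒ R_eq = 4.396 Ω
V = I_total × R_eq = 5.460 × 4.396 = 24.00 V
P_R_B = V² / R_B = (24.00)² / 4.70 = 122.6 W

123 W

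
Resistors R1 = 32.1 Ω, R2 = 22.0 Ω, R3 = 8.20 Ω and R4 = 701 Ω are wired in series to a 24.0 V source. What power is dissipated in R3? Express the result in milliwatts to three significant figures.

In a series string the same current flows through every resistor — find that current, then P = I²R for the one we want.
R_total = 32.1 + 22.0 + 8.20 + 701 = 763.3 Ω
I = V / R_total = 24.0 / 763.3 = 0.03144 A
P_R3 = I² × R3 = (0.03144)² × 8.20 = 0.008107 W

8.11 mW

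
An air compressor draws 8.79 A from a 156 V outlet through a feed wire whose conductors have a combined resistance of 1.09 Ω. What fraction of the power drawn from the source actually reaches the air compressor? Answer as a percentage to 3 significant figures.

The feed wire carries the full 8.79 A.
P_line = I² R_line = (8.790)² × 1.09 = 84.22 W
P_source = V I = 156 × 8.790 = 1371 W; P_load = 1287 W
η = P_load / P_source = 1287 / 1371 = 0.9386

93.9 %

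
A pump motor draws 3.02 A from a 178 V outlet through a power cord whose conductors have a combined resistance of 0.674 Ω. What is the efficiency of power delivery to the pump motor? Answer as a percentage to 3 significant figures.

The power cord carries the full 3.02 A.
P_line = I² R_line = (3.020)² × 0.674 = 6.147 W
P_source = V I = 178 × 3.020 = 537.6 W; P_load = 531.4 W
η = P_load / P_source = 531.4 / 537.6 = 0.9886

98.9 %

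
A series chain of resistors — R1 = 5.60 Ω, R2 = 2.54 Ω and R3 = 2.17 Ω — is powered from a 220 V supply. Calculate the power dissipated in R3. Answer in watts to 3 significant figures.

988 W

Series elements share the same current, so find I first, then use P = I²R.
R_total = 5.60 + 2.54 + 2.17 = 10.31 Ω
I = V / R_total = 220 / 10.31 = 21.34 A
P_R3 = I² × R3 = (21.34)² × 2.17 = 988.1 W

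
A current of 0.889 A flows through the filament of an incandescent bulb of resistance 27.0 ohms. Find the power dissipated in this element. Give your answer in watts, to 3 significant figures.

With I and R stated, P = I²R applies in one step.
P = (0.8890 A)² × 27.0 Ω = 21.34 W

21.3 W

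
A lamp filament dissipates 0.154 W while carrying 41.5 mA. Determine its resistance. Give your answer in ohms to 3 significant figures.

89.4 Ω

The two known quantities fix the third via R = P / I².
R = 0.154 / (0.04150)² = 89.42 Ω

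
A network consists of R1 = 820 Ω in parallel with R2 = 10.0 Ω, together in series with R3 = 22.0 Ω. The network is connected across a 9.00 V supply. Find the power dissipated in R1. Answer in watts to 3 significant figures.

0.00949 W

Collapse the R1‖R2 pair into one equivalent R_p; then R_p and R3 form a series string.
R_p = (820×10.0)/(820+10.0) = 9.880 Ω
R_total = R_p + 22.0 = 9.880 + 22.0 = 31.88 Ω
I = V / R_total = 9.00 / 31.88 = 0.2823 A
Voltage across the parallel pair: V_p = I × R_p = 0.2823 × 9.880 = 2.789 V
R1 has V_p across it, so P = V_p²/R1.
P_R1 = (2.789)² / 820 = 0.009487 W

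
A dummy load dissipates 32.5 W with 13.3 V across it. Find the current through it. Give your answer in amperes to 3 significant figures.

Inverting the appropriate power form: I = P / V.
I = 32.5 / 13.3 = 2.444 A

2.44 A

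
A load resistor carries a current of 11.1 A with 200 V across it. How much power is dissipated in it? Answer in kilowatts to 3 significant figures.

2.22 kW

V and I are known directly — P = V I, no intermediate step needed.
P = 200 V × 11.10 A = 2220 W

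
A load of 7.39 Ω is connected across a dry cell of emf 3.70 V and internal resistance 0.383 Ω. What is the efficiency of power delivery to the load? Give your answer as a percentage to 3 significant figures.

Both r and R carry the same current, so the power split is just the resistance split: η = R/(R+r).
η = R / (R + r) = 7.39 / (7.39 + 0.383) = 0.9507

95.1 %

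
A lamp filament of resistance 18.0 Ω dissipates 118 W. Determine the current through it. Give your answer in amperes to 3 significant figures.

2.56 A

From P = V I = I²R = V²/R, with the two given quantities we get I = √(P / R).
I = √(118 / 18.0) = 2.560 A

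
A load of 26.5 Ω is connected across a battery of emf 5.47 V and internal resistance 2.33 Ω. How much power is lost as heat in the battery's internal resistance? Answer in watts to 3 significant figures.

The source's internal resistance is just another series element carrying I; its dissipation is I²r.
I = ε / (r + R) = 5.47 / (2.33 + 26.5) = 0.1897 A
P_int = I² r = (0.1897)² × 2.33 = 0.08388 W

0.0839 W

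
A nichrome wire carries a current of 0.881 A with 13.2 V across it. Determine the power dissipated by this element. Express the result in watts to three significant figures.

11.6 W

V and I are known directly — P = V I, no intermediate step needed.
P = 13.2 V × 0.8810 A = 11.63 W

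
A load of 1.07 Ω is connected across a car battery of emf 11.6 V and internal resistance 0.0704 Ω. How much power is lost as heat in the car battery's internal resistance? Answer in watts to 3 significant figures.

The source's internal resistance is just another series element carrying I; its dissipation is I²r.
I = ε / (r + R) = 11.6 / (0.0704 + 1.07) = 10.17 A
P_int = I² r = (10.17)² × 0.0704 = 7.284 W

7.28 W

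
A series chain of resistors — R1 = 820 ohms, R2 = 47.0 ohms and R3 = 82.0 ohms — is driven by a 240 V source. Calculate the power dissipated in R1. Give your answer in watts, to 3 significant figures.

Series elements share the same current, so find I first, then use P = I²R.
R_total = 820 + 47.0 + 82.0 = 949.0 Ω
I = V / R_total = 240 / 949.0 = 0.2529 A
P_R1 = I² × R1 = (0.2529)² × 820 = 52.44 W

52.4 W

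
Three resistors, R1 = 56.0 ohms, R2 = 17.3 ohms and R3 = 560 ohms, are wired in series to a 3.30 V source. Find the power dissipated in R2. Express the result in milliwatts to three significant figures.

Since the resistors are in series they all carry the loop current I = V/R_total; the power in any one is I²R.
R_total = 56.0 + 17.3 + 560 = 633.3 Ω
I = V / R_total = 3.30 / 633.3 = 0.005211 A
P_R2 = I² × R2 = (0.005211)² × 17.3 = 0.0004697 W

0.470 mW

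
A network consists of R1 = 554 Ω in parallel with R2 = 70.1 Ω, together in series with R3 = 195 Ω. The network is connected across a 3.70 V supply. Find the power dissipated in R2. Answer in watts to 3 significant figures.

First find R_p for the parallel pair, then treat R_p + R3 as a series loop.
R_p = (554×70.1)/(554+70.1) = 62.23 Ω
R_total = R_p + 195 = 62.23 + 195 = 257.2 Ω
I = V / R_total = 3.70 / 257.2 = 0.01438 A
Voltage across the parallel pair: V_p = I × R_p = 0.01438 × 62.23 = 0.8951 V
Use P = V²/R for R2 with V = V_p.
P_R2 = (0.8951)² / 70.1 = 0.01143 W

0.0114 W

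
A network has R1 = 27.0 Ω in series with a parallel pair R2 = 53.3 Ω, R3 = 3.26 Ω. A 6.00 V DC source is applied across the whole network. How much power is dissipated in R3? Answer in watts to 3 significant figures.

Reduce the parallel pair to R_p first; the network is then a simple series string.
R_p = (53.3×3.26)/(53.3+3.26) = 3.072 Ω
R_total = 27.0 + 3.072 = 30.07 Ω
I = V / R_total = 6.00 / 30.07 = 0.1995 A
Voltage across the parallel pair: V_p = I × R_p = 0.1995 × 3.072 = 0.6129 V
R3 sees V_p directly, so P = V_p² / R3.
P_R3 = (0.6129)² / 3.26 = 0.1152 W

0.115 W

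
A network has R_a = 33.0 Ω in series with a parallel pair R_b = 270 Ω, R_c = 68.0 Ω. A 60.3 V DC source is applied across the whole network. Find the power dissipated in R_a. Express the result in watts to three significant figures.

Collapse R_b‖R_c to a single equivalent, reducing the network to two series elements.
R_p = (270×68.0)/(270+68.0) = 54.32 Ω
R_total = 33.0 + 54.32 = 87.32 Ω
I = V / R_total = 60.3 / 87.32 = 0.6906 A
All the current flows through R_a; use P = I²R.
P_R_a = (0.6906)² × 33.0 = 15.74 W

15.7 W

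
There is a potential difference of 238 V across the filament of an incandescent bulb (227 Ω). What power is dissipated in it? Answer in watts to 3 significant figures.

250 W

Voltage and resistance are given, so P = V²/R is the one-step route.
P = (238 V)² / 227 Ω = 249.5 W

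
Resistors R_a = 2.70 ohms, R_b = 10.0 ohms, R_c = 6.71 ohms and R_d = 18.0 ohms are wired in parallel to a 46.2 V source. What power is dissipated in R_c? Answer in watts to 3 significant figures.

The supply voltage appears across each parallel branch — just use P = V²/R_c.
P_R_c = V² / R_c = (46.2)² / 6.71 Ω = 318.1 W

318 W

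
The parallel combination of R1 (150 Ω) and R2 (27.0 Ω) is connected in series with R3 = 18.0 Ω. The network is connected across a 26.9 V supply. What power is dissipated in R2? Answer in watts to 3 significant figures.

Reduce the parallel combination to a single R_p; the circuit then becomes R_p in series with the remaining resistor.
R_p = (150×27.0)/(150+27.0) = 22.88 Ω
R_total = R_p + 18.0 = 22.88 + 18.0 = 40.88 Ω
I = V / R_total = 26.9 / 40.88 = 0.6580 A
Voltage across the parallel pair: V_p = I × R_p = 0.6580 × 22.88 = 15.06 V
R2 has V_p across it, so P = V_p²/R2.
P_R2 = (15.06)² / 27.0 = 8.396 W

8.40 W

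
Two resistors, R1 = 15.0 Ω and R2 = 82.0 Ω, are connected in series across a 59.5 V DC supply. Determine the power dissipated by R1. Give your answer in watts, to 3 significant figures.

Since the resistors are in series they all carry the loop current I = V/R_total; the power in any one is I²R.
R_total = 15.0 + 82.0 = 97.00 Ω
I = V / R_total = 59.5 / 97.00 = 0.6134 A
P_R1 = I² × R1 = (0.6134)² × 15.0 = 5.644 W

5.64 W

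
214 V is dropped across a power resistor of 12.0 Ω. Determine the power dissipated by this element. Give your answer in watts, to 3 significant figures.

3820 W

Voltage and resistance are given, so P = V²/R is the one-step route.
P = (214 V)² / 12.0 Ω = 3816 W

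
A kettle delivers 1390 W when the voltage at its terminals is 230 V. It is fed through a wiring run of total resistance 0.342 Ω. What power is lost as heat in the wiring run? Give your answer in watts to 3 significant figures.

The wiring run and load are in series, so the same current flows in both; the loss is I²R_line.
I = P / V = 1390 / 230 = 6.043 A through the wiring run.
P_line = I² R_line = (6.043)² × 0.342 = 12.49 W

12.5 W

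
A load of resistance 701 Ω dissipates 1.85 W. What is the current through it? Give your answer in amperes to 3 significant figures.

From P = V I = I²R = V²/R, with the two given quantities we get I = √(P / R).
I = √(1.85 / 701) = 0.05137 A

0.0514 A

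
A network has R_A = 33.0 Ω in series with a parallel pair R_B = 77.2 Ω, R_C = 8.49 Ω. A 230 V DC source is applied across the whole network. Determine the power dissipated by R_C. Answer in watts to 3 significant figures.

Reduce the parallel pair to R_p first; the network is then a simple series string.
R_p = (77.2×8.49)/(77.2+8.49) = 7.649 Ω
R_total = 33.0 + 7.649 = 40.65 Ω
I = V / R_total = 230 / 40.65 = 5.658 A
Voltage across the parallel pair: V_p = I × R_p = 5.658 × 7.649 = 43.28 V
With V_p across R_C, its power is V_p²/R_C.
P_R_C = (43.28)² / 8.49 = 220.6 W

221 W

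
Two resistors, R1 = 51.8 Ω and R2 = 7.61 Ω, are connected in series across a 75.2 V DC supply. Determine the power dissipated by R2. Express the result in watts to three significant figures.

Every series element carries the same I. Get I from the total resistance, then P = I² × R2.
R_total = 51.8 + 7.61 = 59.41 Ω
I = V / R_total = 75.2 / 59.41 = 1.266 A
P_R2 = I² × R2 = (1.266)² × 7.61 = 12.19 W

12.2 W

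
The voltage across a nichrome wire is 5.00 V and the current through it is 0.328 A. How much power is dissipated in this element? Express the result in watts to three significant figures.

1.64 W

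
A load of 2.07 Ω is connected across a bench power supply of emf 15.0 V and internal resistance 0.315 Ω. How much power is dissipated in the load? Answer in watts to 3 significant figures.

81.9 W

With r and R in series, I = ε/(r+R); the load dissipates I²R.
I = ε / (r + R) = 15.0 / (0.315 + 2.07) = 6.289 A
P_load = I² R = (6.289)² × 2.07 = 81.88 W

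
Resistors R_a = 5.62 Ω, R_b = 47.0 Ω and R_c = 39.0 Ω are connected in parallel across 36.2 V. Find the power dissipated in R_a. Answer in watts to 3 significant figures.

Every branch has 36.2 V across it, so for R_a the power is simply V²/R.
P_R_a = V² / R_a = (36.2)² / 5.62 Ω = 233.2 W

233 W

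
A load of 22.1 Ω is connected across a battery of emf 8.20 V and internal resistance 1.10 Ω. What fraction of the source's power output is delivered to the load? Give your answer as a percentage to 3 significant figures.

η = P_load/(P_load+P_int) = I²R/(I²R+I²r) = R/(R+r) — the I² cancels for series elements.
η = R / (R + r) = 22.1 / (22.1 + 1.10) = 0.9526

95.3 %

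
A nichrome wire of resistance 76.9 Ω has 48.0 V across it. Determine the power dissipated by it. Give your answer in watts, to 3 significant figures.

Voltage and resistance are given, so P = V²/R is the one-step route.
P = (48.0 V)² / 76.9 Ω = 29.96 W

30.0 W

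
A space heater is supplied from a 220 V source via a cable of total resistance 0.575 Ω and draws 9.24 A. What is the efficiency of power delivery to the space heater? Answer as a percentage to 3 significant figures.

97.6 %

The cable carries the full 9.24 A.
P_line = I² R_line = (9.240)² × 0.575 = 49.09 W
P_source = V I = 220 × 9.240 = 2033 W; P_load = 1984 W
η = P_load / P_source = 1984 / 2033 = 0.9759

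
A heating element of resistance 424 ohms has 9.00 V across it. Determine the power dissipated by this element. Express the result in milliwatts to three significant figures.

V and R are stated; P = V²/R avoids computing the current.
P = (9.00 V)² / 424 Ω = 0.1910 W

191 mW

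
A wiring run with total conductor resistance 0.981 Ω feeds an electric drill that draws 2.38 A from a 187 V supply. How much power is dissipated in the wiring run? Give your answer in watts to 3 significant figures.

5.56 W

Only the current and the line resistance are needed for the I²R loss.
The wiring run carries the full 2.38 A.
P_line = I² R_line = (2.380)² × 0.981 = 5.557 W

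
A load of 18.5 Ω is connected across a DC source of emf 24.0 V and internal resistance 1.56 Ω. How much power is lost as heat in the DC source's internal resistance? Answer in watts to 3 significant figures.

2.23 W

r is in series with the load, so it carries the full circuit current — the loss in it is I²r.
I = ε / (r + R) = 24.0 / (1.56 + 18.5) = 1.196 A
P_int = I² r = (1.196)² × 1.56 = 2.233 W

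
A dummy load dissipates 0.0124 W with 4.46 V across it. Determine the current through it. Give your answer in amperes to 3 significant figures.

0.00278 A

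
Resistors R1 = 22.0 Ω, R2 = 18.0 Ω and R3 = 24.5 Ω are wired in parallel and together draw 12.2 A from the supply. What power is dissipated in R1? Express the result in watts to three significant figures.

336 W

Parallel branches share V, not I — compute V via R_eq, then use V²/R for the target branch.
1/R_eq = 1/22.0 + 1/18.0 + 1/24.5 ⇒ R_eq = 7.051 Ω
V = I_total × R_eq = 12.20 × 7.051 = 86.02 V
P_R1 = V² / R1 = (86.02)² / 22.0 = 336.3 W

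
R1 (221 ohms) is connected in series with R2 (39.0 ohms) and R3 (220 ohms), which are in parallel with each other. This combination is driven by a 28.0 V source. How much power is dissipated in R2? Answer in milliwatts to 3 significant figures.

Reduce the parallel pair to R_p first; the network is then a simple series string.
R_p = (39.0×220)/(39.0+220) = 33.13 Ω
R_total = 221 + 33.13 = 254.1 Ω
I = V / R_total = 28.0 / 254.1 = 0.1102 A
Voltage across the parallel pair: V_p = I × R_p = 0.1102 × 33.13 = 3.650 V
R2 sees V_p directly, so P = V_p² / R2.
P_R2 = (3.650)² / 39.0 = 0.3416 W

342 mW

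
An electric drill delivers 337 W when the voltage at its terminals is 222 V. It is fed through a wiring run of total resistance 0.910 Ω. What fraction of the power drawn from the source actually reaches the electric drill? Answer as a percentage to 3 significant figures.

99.4 %

I = P / V = 337 / 222 = 1.518 A through the wiring run.
P_line = I² R_line = (1.518)² × 0.910 = 2.097 W
P_source = P_load + P_line = 337.0 + 2.097 = 339.1 W
η = P_load / P_source = 337.0 / 339.1 = 0.9938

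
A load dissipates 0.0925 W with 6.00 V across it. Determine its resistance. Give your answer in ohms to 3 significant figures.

389 Ω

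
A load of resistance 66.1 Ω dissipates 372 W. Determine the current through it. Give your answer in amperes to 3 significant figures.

The two known quantities fix the third via I = √(P / R).
I = √(372 / 66.1) = 2.372 A

2.37 A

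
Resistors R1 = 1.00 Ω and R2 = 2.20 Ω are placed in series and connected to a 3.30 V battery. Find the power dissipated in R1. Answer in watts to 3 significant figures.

Series elements share the same current, so find I first, then use P = I²R.
R_total = 1.00 + 2.20 = 3.200 Ω
I = V / R_total = 3.30 / 3.200 = 1.031 A
P_R1 = I² × R1 = (1.031)² × 1.00 = 1.063 W

1.06 W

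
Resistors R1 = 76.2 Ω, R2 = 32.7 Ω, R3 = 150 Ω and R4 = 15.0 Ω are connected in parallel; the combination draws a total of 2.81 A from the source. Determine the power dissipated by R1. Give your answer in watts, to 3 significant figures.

We need the common branch voltage; get it from I_total × R_eq, then P = V²/R for the branch.
1/R_eq = 1/76.2 + 1/32.7 + 1/150 + 1/15.0 ⇒ R_eq = 8.544 Ω
V = I_total × R_eq = 2.810 × 8.544 = 24.01 V
P_R1 = V² / R1 = (24.01)² / 76.2 = 7.565 W

7.56 W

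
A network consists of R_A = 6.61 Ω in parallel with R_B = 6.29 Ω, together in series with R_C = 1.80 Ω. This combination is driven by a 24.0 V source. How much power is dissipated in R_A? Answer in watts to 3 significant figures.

35.9 W

Combine R_A and R_B into their parallel equivalent first, reducing the network to two series resistors.
R_p = (6.61×6.29)/(6.61+6.29) = 3.223 Ω
R_total = R_p + 1.80 = 3.223 + 1.80 = 5.023 Ω
I = V / R_total = 24.0 / 5.023 = 4.778 A
Voltage across the parallel pair: V_p = I × R_p = 4.778 × 3.223 = 15.40 V
R_A sits across V_p; its power is V_p²/R.
P_R_A = (15.40)² / 6.61 = 35.88 W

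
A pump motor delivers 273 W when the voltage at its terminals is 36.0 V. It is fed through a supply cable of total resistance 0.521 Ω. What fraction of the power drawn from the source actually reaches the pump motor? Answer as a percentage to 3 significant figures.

I = P / V = 273 / 36.0 = 7.583 A through the supply cable.
P_line = I² R_line = (7.583)² × 0.521 = 29.96 W
P_source = P_load + P_line = 273.0 + 29.96 = 303.0 W
η = P_load / P_source = 273.0 / 303.0 = 0.9011

90.1 %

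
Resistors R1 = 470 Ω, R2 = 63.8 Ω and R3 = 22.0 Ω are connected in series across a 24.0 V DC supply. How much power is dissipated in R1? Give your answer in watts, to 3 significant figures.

0.876 W

Since the resistors are in series they all carry the loop current I = V/R_total; the power in any one is I²R.
R_total = 470 + 63.8 + 22.0 = 555.8 Ω
I = V / R_total = 24.0 / 555.8 = 0.04318 A
P_R1 = I² × R1 = (0.04318)² × 470 = 0.8764 W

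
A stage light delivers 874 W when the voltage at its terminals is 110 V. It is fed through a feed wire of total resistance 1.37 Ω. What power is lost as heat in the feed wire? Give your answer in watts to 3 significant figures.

86.5 W

The feed wire and load are in series, so the same current flows in both; the loss is I²R_line.
I = P / V = 874 / 110 = 7.945 A through the feed wire.
P_line = I² R_line = (7.945)² × 1.37 = 86.49 W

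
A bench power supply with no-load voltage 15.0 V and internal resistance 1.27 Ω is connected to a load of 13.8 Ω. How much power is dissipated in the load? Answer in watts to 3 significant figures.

13.7 W

The internal resistance and the load are in series, so the same I flows through both; get I from ε/(r+R), then I²R for the load.
I = ε / (r + R) = 15.0 / (1.27 + 13.8) = 0.9954 A
P_load = I² R = (0.9954)² × 13.8 = 13.67 W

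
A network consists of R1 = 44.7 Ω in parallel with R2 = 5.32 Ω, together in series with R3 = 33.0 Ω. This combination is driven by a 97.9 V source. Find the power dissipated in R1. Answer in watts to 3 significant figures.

3.40 W

Reduce the parallel combination to a single R_p; the circuit then becomes R_p in series with the remaining resistor.
R_p = (44.7×5.32)/(44.7+5.32) = 4.754 Ω
R_total = R_p + 33.0 = 4.754 + 33.0 = 37.75 Ω
I = V / R_total = 97.9 / 37.75 = 2.593 A
Voltage across the parallel pair: V_p = I × R_p = 2.593 × 4.754 = 12.33 V
Use P = V²/R for R1 with V = V_p.
P_R1 = (12.33)² / 44.7 = 3.400 W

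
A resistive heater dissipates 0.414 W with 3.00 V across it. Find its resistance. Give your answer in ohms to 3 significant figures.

Rearranging the power relation for the two known quantities gives R = V² / P.
R = (3.00)² / 0.414 = 21.74 Ω

21.7 Ω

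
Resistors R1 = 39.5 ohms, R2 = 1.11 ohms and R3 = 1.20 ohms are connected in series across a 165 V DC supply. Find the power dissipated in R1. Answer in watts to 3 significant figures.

Since the resistors are in series they all carry the loop current I = V/R_total; the power in any one is I²R.
R_total = 39.5 + 1.11 + 1.20 = 41.81 Ω
I = V / R_total = 165 / 41.81 = 3.946 A
P_R1 = I² × R1 = (3.946)² × 39.5 = 615.2 W

615 W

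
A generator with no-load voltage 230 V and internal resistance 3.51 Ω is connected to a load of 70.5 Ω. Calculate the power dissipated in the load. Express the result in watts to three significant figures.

681 W

Load and internal resistance form a series loop — compute the loop current, then the load power via I²R.
I = ε / (r + R) = 230 / (3.51 + 70.5) = 3.108 A
P_load = I² R = (3.108)² × 70.5 = 680.9 W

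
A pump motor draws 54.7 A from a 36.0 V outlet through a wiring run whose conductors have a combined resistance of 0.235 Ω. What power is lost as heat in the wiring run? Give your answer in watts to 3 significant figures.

Only the current and the line resistance are needed for the I²R loss.
The wiring run carries the full 54.7 A.
P_line = I² R_line = (54.70)² × 0.235 = 703.1 W

703 W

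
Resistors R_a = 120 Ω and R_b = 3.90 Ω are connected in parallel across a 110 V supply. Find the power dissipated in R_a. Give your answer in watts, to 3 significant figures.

101 W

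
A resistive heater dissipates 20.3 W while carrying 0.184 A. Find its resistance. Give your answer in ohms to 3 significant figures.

600 Ω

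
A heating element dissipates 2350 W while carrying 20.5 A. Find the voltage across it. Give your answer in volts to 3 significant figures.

The two known quantities fix the third via V = P / I.
V = 2350 / 20.50 = 114.6 V

115 V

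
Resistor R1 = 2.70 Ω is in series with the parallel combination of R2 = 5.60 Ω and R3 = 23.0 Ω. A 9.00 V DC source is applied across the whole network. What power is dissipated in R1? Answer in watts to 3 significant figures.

Replace R2 and R3 with their parallel equivalent so the circuit becomes R1 in series with R_p.
R_p = (5.60×23.0)/(5.60+23.0) = 4.503 Ω
R_total = 2.70 + 4.503 = 7.203 Ω
I = V / R_total = 9.00 / 7.203 = 1.249 A
All the current flows through R1; use P = I²R.
P_R1 = (1.249)² × 2.70 = 4.215 W

4.21 W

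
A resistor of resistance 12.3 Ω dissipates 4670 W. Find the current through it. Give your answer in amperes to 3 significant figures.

19.5 A

Inverting the appropriate power form: I = √(P / R).
I = √(4670 / 12.3) = 19.49 A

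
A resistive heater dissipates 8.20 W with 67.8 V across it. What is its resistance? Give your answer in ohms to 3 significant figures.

From P = V I = I²R = V²/R, with the two given quantities we get R = V² / P.
R = (67.8)² / 8.20 = 560.6 Ω

561 Ω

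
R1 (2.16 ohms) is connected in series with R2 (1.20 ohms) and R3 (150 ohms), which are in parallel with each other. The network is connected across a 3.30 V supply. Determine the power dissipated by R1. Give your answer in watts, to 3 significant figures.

Collapse R2‖R3 to a single equivalent, reducing the network to two series elements.
R_p = (1.20×150)/(1.20+150) = 1.190 Ω
R_total = 2.16 + 1.190 = 3.350 Ω
I = V / R_total = 3.30 / 3.350 = 0.9849 A
R1 carries the full series current, so P = I²R.
P_R1 = (0.9849)² × 2.16 = 2.095 W

2.10 W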